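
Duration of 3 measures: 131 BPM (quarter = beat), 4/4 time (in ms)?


Quarter-note beat duration = 60000 / 131 ms
Beats per measure (4/4) = 4
One measure = 4 × 60000 / 131 = 240000 / 131 ms
3 measures = 3 × 240000 / 131 = 720000 / 131
= 5496.2 ms


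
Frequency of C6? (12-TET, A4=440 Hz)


f = 440 × 2^(n/12) where n = semitones from A4
C6: 15 semitones from A4
f = 440 × 2^(15/12)
f = 1046.50 Hz


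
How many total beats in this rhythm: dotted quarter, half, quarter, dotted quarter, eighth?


Solution.
Beat values:
  dotted quarter = 1.5 beats
  half = 2 beats
  quarter = 1 beat
  dotted quarter = 1.5 beats
  eighth = 0.5 beats
Sum = 1.5 + 2 + 1 + 1.5 + 0.5
= 6.5 beats


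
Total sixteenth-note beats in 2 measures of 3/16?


Time signature 3/16: the bottom number 16 means the sixteenth note gets one count
The top number 3 means 3 sixteenth-note beats per measure
Total = 3 × 2 measures
= 6 sixteenth-note beats


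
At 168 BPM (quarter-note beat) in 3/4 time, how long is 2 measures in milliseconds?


Solution.
Quarter-note beat duration = 60000 / 168 ms
Beats per measure (3/4) = 3
One measure = 3 × 60000 / 168 = 180000 / 168 ms
2 measures = 2 × 180000 / 168 = 360000 / 168
= 2142.9 ms


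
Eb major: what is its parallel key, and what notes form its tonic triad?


Solution.
Parallel keys share the same tonic but differ in mode
Eb major → parallel is Eb minor
Tonic triad of Eb minor = Eb Gb Bb
= Eb minor; triad = Eb Gb Bb


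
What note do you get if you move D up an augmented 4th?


Working:
augmented 4th: 4 letter names, 6 semitones
Letter: D + 3 → G
Pitch: D + 6 semitones, spelled as a G → G#
= G#


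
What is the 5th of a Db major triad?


Step by step:
Major triad = root + major 3rd (4 semitones) + perfect 5th (7 semitones)
A triad on Db stacks thirds, so the chord tones use letter names D-F-A
Root: Db
Major 3rd above Db: F
Perfect 5th above Db: Ab
The 5th = Ab


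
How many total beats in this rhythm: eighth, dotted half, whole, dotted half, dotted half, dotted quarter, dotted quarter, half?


Working:
Beat values:
  eighth = 0.5 beats
  dotted half = 3 beats
  whole = 4 beats
  dotted half = 3 beats
  dotted half = 3 beats
  dotted quarter = 1.5 beats
  dotted quarter = 1.5 beats
  half = 2 beats
Sum = 0.5 + 3 + 4 + 3 + 3 + 1.5 + 1.5 + 2
= 18.5 beats


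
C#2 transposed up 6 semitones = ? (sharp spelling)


C#2: chromatic position 1 in octave 2 → absolute = 2×12 + 1 = 25
Transpose up 6: 25 + 6 = 31
31 = 2×12 + 7 → G in octave 2
Result = G2


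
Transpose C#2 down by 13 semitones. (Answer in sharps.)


Working:
C#2: chromatic position 1 in octave 2 → absolute = 2×12 + 1 = 25
Transpose down 13: 25 - 13 = 12
12 = 1×12 + 0 → C in octave 1
Result = C1


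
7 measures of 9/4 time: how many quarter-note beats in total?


Working:
Time signature 9/4: the bottom number 4 means the quarter note gets one count
The top number 9 means 9 quarter-note beats per measure
Total = 9 × 7 measures
= 63 quarter-note beats


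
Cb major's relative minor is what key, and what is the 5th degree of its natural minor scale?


Let's work it out.
The relative minor shares the major's key signature and starts on its 6th degree
6th degree = a major 6th above the tonic; a major 6th above Cb is Ab
→ relative minor of Cb major is Ab minor
Ab natural minor scale: Ab Bb Cb Db Eb Fb Gb
= Ab minor; 5th degree = Eb


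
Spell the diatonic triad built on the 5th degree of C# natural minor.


Solution.
C# natural minor scale: C# D# E F# G# A B
Diatonic triad on degree 5 stacks scale notes 5, 7, 2: G# B D#
G#→B = 3 semitones; G#→D# = 7 semitones → minor triad
= G# B D# (minor)


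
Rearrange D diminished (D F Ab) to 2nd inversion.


Working:
Root position: D F Ab
2nd inversion: move root and 3rd up an octave
Bass note: Ab
Notes (bottom to top) = Ab D F


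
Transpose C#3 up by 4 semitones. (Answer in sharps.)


Solution.
C#3: chromatic position 1 in octave 3 → absolute = 3×12 + 1 = 37
Transpose up 4: 37 + 4 = 41
41 = 3×12 + 5 → F in octave 3
Result = F3


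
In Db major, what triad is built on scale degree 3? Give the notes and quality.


Step by step:
Db major scale: Db Eb F Gb Ab Bb C
Diatonic triad on degree 3 stacks scale notes 3, 5, 7: F Ab C
F→Ab = 3 semitones; F→C = 7 semitones → minor triad
= F Ab C (minor)


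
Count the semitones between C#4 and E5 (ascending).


Absolute semitone position = octave×12 + chromatic position
C#4: 4×12 + 1 = 49
E5: 5×12 + 4 = 64
Difference = 64 - 49 = 15
= 15 semitones


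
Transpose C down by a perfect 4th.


Working:
perfect 4th: 4 letter names, 5 semitones
Letter: C - 3 → G
Pitch: C - 5 semitones, spelled as a G → G
= G


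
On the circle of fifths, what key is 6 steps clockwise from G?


Each clockwise step on the circle of fifths moves up a perfect 5th
From G: G → D → A → E → B → F#/Gb → Db
= Db


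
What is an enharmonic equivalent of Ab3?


Working:
Enharmonic notes sound the same pitch but are spelled with different letter names
Ab and G# name the same pitch class
= G#3


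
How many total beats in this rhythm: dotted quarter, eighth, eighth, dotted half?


Working:
Beat values:
  dotted quarter = 1.5 beats
  eighth = 0.5 beats
  eighth = 0.5 beats
  dotted half = 3 beats
Sum = 1.5 + 0.5 + 0.5 + 3
= 5.5 beats


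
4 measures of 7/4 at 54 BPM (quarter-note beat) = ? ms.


Working:
Quarter-note beat duration = 60000 / 54 ms
Beats per measure (7/4) = 7
One measure = 7 × 60000 / 54 = 420000 / 54 ms
4 measures = 4 × 420000 / 54 = 1680000 / 54
= 31111.1 ms


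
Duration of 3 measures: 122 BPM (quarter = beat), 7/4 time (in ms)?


Quarter-note beat duration = 60000 / 122 ms
Beats per measure (7/4) = 7
One measure = 7 × 60000 / 122 = 420000 / 122 ms
3 measures = 3 × 420000 / 122 = 1260000 / 122
= 10327.9 ms


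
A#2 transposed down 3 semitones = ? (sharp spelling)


Solution.
A#2: chromatic position 10 in octave 2 → absolute = 2×12 + 10 = 34
Transpose down 3: 34 - 3 = 31
31 = 2×12 + 7 → G in octave 2
Result = G2


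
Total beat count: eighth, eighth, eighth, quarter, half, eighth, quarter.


Let's work it out.
Beat values:
  eighth = 0.5 beats
  eighth = 0.5 beats
  eighth = 0.5 beats
  quarter = 1 beat
  half = 2 beats
  eighth = 0.5 beats
  quarter = 1 beat
Sum = 0.5 + 0.5 + 0.5 + 1 + 2 + 0.5 + 1
= 6 beats


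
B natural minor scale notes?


Natural minor scale pattern: W-H-W-W-H-W-W (2-1-2-2-1-2-2 semitones)
Starting from B:
  B + 2 semitones → C#
  C# + 1 semitone → D
  D + 2 semitones → E
  E + 2 semitones → F#
  F# + 1 semitone → G
  G + 2 semitones → A
  A + 2 semitones → B
Scale = B C# D E F# G A


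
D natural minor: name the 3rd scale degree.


Reasoning:
Natural minor scale pattern: W-H-W-W-H-W-W (2-1-2-2-1-2-2 semitones)
Starting from D:
  D + 2 semitones → E
  E + 1 semitone → F
  F + 2 semitones → G
  G + 2 semitones → A
  A + 1 semitone → Bb
  Bb + 2 semitones → C
  C + 2 semitones → D
Scale: D E F G A Bb C
Degree 3 = F


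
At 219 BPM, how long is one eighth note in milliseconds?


One quarter-note beat = 60000 / BPM = 60000 / 219 ms
Eighth note = 1/2 × quarter note
Duration = 1/2 × 60000 / 219 = 30000 / 219
= 137.0 ms


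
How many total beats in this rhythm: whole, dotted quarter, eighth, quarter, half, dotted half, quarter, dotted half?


Let's work it out.
Beat values:
  whole = 4 beats
  dotted quarter = 1.5 beats
  eighth = 0.5 beats
  quarter = 1 beat
  half = 2 beats
  dotted half = 3 beats
  quarter = 1 beat
  dotted half = 3 beats
Sum = 4 + 1.5 + 0.5 + 1 + 2 + 3 + 1 + 3
= 16 beats


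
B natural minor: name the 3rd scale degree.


Working:
Natural minor scale pattern: W-H-W-W-H-W-W (2-1-2-2-1-2-2 semitones)
Starting from B:
  B + 2 semitones → C#
  C# + 1 semitone → D
  D + 2 semitones → E
  E + 2 semitones → F#
  F# + 1 semitone → G
  G + 2 semitones → A
  A + 2 semitones → B
Scale: B C# D E F# G A
Degree 3 = D


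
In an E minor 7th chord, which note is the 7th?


Solution.
Minor 7th chord = root + minor 3rd + perfect 5th + minor 7th
Seventh chords stack in thirds, so the letter names are E-G-B-D
Root: E
Minor 3rd above E: G
Perfect 5th above E: B
Minor 7th above E: D
The 7th = D


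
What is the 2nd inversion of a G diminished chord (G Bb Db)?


Root position: G Bb Db
2nd inversion: move root and 3rd up an octave
Bass note: Db
Notes (bottom to top) = Db G Bb


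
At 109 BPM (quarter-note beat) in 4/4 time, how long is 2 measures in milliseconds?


Reasoning:
Quarter-note beat duration = 60000 / 109 ms
Beats per measure (4/4) = 4
One measure = 4 × 60000 / 109 = 240000 / 109 ms
2 measures = 2 × 240000 / 109 = 480000 / 109
= 4403.7 ms


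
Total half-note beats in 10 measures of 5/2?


Step by step:
Time signature 5/2: the bottom number 2 means the half note gets one count
The top number 5 means 5 half-note beats per measure
Total = 5 × 10 measures
= 50 half-note beats


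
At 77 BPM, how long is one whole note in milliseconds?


Step by step:
One quarter-note beat = 60000 / BPM = 60000 / 77 ms
Whole note = 4 × quarter note
Duration = 4 × 60000 / 77 = 240000 / 77
= 3116.9 ms


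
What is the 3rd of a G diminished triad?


Solution.
Diminished triad = root + minor 3rd (3 semitones) + diminished 5th (6 semitones)
A triad on G stacks thirds, so the chord tones use letter names G-B-D
Root: G
Minor 3rd above G: Bb
Diminished 5th above G: Db
The 3rd = Bb


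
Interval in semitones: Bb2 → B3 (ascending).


Let's work it out.
Absolute semitone position = octave×12 + chromatic position
Bb2: 2×12 + 10 = 34
B3: 3×12 + 11 = 47
Difference = 47 - 34 = 13
= 13 semitones


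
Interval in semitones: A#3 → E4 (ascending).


Let's work it out.
Absolute semitone position = octave×12 + chromatic position
A#3: 3×12 + 10 = 46
E4: 4×12 + 4 = 52
Difference = 52 - 46 = 6
= 6 semitones


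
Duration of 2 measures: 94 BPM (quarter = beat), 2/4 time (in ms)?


Quarter-note beat duration = 60000 / 94 ms
Beats per measure (2/4) = 2
One measure = 2 × 60000 / 94 = 120000 / 94 ms
2 measures = 2 × 120000 / 94 = 240000 / 94
= 2553.2 ms


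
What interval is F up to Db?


Step by step:
Letter names: F → D spans 6 letter names → a 6th
Semitones: F → Db = 8 half-steps
A 6th of 8 semitones is a minor 6th
= minor 6th


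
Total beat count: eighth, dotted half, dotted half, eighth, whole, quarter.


Working:
Beat values:
  eighth = 0.5 beats
  dotted half = 3 beats
  dotted half = 3 beats
  eighth = 0.5 beats
  whole = 4 beats
  quarter = 1 beat
Sum = 0.5 + 3 + 3 + 0.5 + 4 + 1
= 12 beats


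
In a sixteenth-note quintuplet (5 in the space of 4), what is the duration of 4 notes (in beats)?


Reasoning:
Quintuplet: 5 notes occupy the space of 4 sixteenth notes
Space = 4 × 1/4 = 1 beat
Each quintuplet note = 1 / 5 = 1/5 beats
4 notes = 4 × 1/5 = 4/5
= 4/5 beats


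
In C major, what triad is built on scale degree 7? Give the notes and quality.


C major scale: C D E F G A B
Diatonic triad on degree 7 stacks scale notes 7, 2, 4: B D F
B→D = 3 semitones; B→F = 6 semitones → diminished triad
= B D F (diminished)


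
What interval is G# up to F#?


Letter names: G → F spans 7 letter names → a 7th
Semitones: G# → F# = 10 half-steps
A 7th of 10 semitones is a minor 7th
= minor 7th


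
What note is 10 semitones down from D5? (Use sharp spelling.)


Solution.
D5: chromatic position 2 in octave 5 → absolute = 5×12 + 2 = 62
Transpose down 10: 62 - 10 = 52
52 = 4×12 + 4 → E in octave 4
Result = E4


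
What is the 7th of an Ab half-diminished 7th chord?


Step by step:
Half-diminished 7th chord = root + minor 3rd + diminished 5th + minor 7th
Seventh chords stack in thirds, so the letter names are A-C-E-G
Root: Ab
Minor 3rd above Ab: Cb
Diminished 5th above Ab: Ebb
Minor 7th above Ab: Gb
The 7th = Gb


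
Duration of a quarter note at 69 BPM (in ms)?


Reasoning:
One quarter-note beat = 60000 / BPM = 60000 / 69 ms
Duration = 60000 / 69
= 869.6 ms


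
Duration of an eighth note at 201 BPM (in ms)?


Working:
One quarter-note beat = 60000 / BPM = 60000 / 201 ms
Eighth note = 1/2 × quarter note
Duration = 1/2 × 60000 / 201 = 30000 / 201
= 149.3 ms


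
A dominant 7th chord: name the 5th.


Dominant 7th chord = root + major 3rd + perfect 5th + minor 7th
Seventh chords stack in thirds, so the letter names are A-C-E-G
Root: A
Major 3rd above A: C#
Perfect 5th above A: E
Minor 7th above A: G
The 5th = E


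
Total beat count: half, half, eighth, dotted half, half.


Reasoning:
Beat values:
  half = 2 beats
  half = 2 beats
  eighth = 0.5 beats
  dotted half = 3 beats
  half = 2 beats
Sum = 2 + 2 + 0.5 + 3 + 2
= 9.5 beats


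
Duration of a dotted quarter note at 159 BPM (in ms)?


Working:
One quarter-note beat = 60000 / BPM = 60000 / 159 ms
Dotted quarter note = 3/2 × quarter note
Duration = 3/2 × 60000 / 159 = 90000 / 159
= 566.0 ms


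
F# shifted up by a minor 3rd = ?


minor 3rd: 3 letter names, 3 semitones
Letter: F + 2 → A
Pitch: F# + 3 semitones, spelled as an A → A
= A


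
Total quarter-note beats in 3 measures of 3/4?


Let's work it out.
Time signature 3/4: the bottom number 4 means the quarter note gets one count
The top number 3 means 3 quarter-note beats per measure
Total = 3 × 3 measures
= 9 quarter-note beats


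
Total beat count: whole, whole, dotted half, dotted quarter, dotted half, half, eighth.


Let's work it out.
Beat values:
  whole = 4 beats
  whole = 4 beats
  dotted half = 3 beats
  dotted quarter = 1.5 beats
  dotted half = 3 beats
  half = 2 beats
  eighth = 0.5 beats
Sum = 4 + 4 + 3 + 1.5 + 3 + 2 + 0.5
= 18 beats


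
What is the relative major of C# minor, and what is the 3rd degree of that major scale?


Step by step:
The relative major shares the key signature and is a minor 3rd above the minor tonic
A minor 3rd above C# is E
→ relative major of C# minor is E major
E major scale: E F# G# A B C# D#
= E major; 3rd degree = G#


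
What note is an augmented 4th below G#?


A 4th spans 4 letter names, so from G we land on D
An augmented 4th = 6 semitones below G#
Spell D at that pitch: D
= D


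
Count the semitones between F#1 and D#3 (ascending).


Absolute semitone position = octave×12 + chromatic position
F#1: 1×12 + 6 = 18
D#3: 3×12 + 3 = 39
Difference = 39 - 18 = 21
= 21 semitones


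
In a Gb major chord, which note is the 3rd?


Step by step:
Major triad = root + major 3rd (4 semitones) + perfect 5th (7 semitones)
A triad on Gb stacks thirds, so the chord tones use letter names G-B-D
Root: Gb
Major 3rd above Gb: Bb
Perfect 5th above Gb: Db
The 3rd = Bb


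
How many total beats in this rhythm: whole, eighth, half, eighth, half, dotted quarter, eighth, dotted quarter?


Step by step:
Beat values:
  whole = 4 beats
  eighth = 0.5 beats
  half = 2 beats
  eighth = 0.5 beats
  half = 2 beats
  dotted quarter = 1.5 beats
  eighth = 0.5 beats
  dotted quarter = 1.5 beats
Sum = 4 + 0.5 + 2 + 0.5 + 2 + 1.5 + 0.5 + 1.5
= 12.5 beats


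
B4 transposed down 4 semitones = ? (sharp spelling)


Solution.
B4: chromatic position 11 in octave 4 → absolute = 4×12 + 11 = 59
Transpose down 4: 59 - 4 = 55
55 = 4×12 + 7 → G in octave 4
Result = G4


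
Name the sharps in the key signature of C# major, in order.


Working:
Sharp major keys follow the circle of fifths: C(0), G(1), D(2), A(3), E(4), B(5), F#(6), C#(7)
C# major has 7 sharps
Order of sharps: F# C# G# D# A# E# B# → first 7: F#, C#, G#, D#, A#, E#, B#
= F#, C#, G#, D#, A#, E#, B#


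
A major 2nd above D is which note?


Solution.
A 2nd spans 2 letter names, so from D we land on E
A major 2nd = 2 semitones above D
Spell E at that pitch: E
= E


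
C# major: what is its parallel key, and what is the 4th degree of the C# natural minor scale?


Parallel keys share the same tonic but differ in mode
C# major → parallel is C# minor
C# natural minor scale: C# D# E F# G# A B
= C# minor; 4th degree = F#


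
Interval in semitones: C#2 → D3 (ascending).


Absolute semitone position = octave×12 + chromatic position
C#2: 2×12 + 1 = 25
D3: 3×12 + 2 = 38
Difference = 38 - 25 = 13
= 13 semitones


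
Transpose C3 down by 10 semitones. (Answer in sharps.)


Solution.
C3: chromatic position 0 in octave 3 → absolute = 3×12 + 0 = 36
Transpose down 10: 36 - 10 = 26
26 = 2×12 + 2 → D in octave 2
Result = D2


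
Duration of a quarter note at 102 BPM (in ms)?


Working:
One quarter-note beat = 60000 / BPM = 60000 / 102 ms
Duration = 60000 / 102
= 588.2 ms


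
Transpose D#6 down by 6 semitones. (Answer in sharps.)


D#6: chromatic position 3 in octave 6 → absolute = 6×12 + 3 = 75
Transpose down 6: 75 - 6 = 69
69 = 5×12 + 9 → A in octave 5
Result = A5


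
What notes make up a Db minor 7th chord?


Minor 7th chord = root + minor 3rd + perfect 5th + minor 7th
Seventh chords stack in thirds, so the letter names are D-F-A-C
Root: Db
Minor 3rd above Db: Fb
Perfect 5th above Db: Ab
Minor 7th above Db: Cb
Chord = Db Fb Ab Cb


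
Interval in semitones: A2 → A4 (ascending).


Reasoning:
Absolute semitone position = octave×12 + chromatic position
A2: 2×12 + 9 = 33
A4: 4×12 + 9 = 57
Difference = 57 - 33 = 24
= 24 semitones


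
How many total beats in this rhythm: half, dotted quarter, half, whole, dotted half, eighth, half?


Working:
Beat values:
  half = 2 beats
  dotted quarter = 1.5 beats
  half = 2 beats
  whole = 4 beats
  dotted half = 3 beats
  eighth = 0.5 beats
  half = 2 beats
Sum = 2 + 1.5 + 2 + 4 + 3 + 0.5 + 2
= 15 beats


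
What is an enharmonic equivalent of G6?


Solution.
Enharmonic notes sound the same pitch but are spelled with different letter names
G and F## name the same pitch class
= F##6


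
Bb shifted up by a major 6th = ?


Let's work it out.
major 6th: 6 letter names, 9 semitones
Letter: B + 5 → G
Pitch: Bb + 9 semitones, spelled as a G → G
= G


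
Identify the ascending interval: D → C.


Letter names: D → C spans 7 letter names → a 7th
Semitones: D → C = 10 half-steps
A 7th of 10 semitones is a minor 7th
= minor 7th


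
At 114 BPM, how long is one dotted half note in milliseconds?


Working:
One quarter-note beat = 60000 / BPM = 60000 / 114 ms
Dotted half note = 3 × quarter note
Duration = 3 × 60000 / 114 = 180000 / 114
= 1578.9 ms


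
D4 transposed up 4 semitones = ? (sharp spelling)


Working:
D4: chromatic position 2 in octave 4 → absolute = 4×12 + 2 = 50
Transpose up 4: 50 + 4 = 54
54 = 4×12 + 6 → F# in octave 4
Result = F#4


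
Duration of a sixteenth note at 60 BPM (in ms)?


One quarter-note beat = 60000 / BPM = 60000 / 60 ms
Sixteenth note = 1/4 × quarter note
Duration = 1/4 × 60000 / 60 = 15000 / 60
= 250.0 ms


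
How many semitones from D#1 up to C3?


Reasoning:
Absolute semitone position = octave×12 + chromatic position
D#1: 1×12 + 3 = 15
C3: 3×12 + 0 = 36
Difference = 36 - 15 = 21
= 21 semitones


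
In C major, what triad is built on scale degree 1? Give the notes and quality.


Step by step:
C major scale: C D E F G A B
Diatonic triad on degree 1 stacks scale notes 1, 3, 5: C E G
C→E = 4 semitones; C→G = 7 semitones → major triad
= C E G (major)


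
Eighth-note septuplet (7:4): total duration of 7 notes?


Reasoning:
Septuplet: 7 notes occupy the space of 4 eighth notes
Space = 4 × 1/2 = 2 beats
Each septuplet note = 2 / 7 = 2/7 beats
7 notes = 7 × 2/7 = 2
= 2 beats


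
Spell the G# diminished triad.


Working:
Diminished triad = root + minor 3rd (3 semitones) + diminished 5th (6 semitones)
A triad on G# stacks thirds, so the chord tones use letter names G-B-D
Root: G#
Minor 3rd above G#: B
Diminished 5th above G#: D
Chord = G# B D


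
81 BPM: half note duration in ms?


Solution.
One quarter-note beat = 60000 / BPM = 60000 / 81 ms
Half note = 2 × quarter note
Duration = 2 × 60000 / 81 = 120000 / 81
= 1481.5 ms


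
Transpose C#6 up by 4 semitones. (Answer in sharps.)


Let's work it out.
C#6: chromatic position 1 in octave 6 → absolute = 6×12 + 1 = 73
Transpose up 4: 73 + 4 = 77
77 = 6×12 + 5 → F in octave 6
Result = F6


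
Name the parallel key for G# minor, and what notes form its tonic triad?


Working:
Parallel keys share the same tonic but differ in mode
G# minor → parallel is G# major
Tonic triad of G# major = G# B# D#
= G# major; triad = G# B# D#


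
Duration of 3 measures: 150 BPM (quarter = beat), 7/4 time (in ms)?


Step by step:
Quarter-note beat duration = 60000 / 150 ms
Beats per measure (7/4) = 7
One measure = 7 × 60000 / 150 = 420000 / 150 ms
3 measures = 3 × 420000 / 150 = 1260000 / 150
= 8400.0 ms


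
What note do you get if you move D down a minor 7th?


Reasoning:
minor 7th: 7 letter names, 10 semitones
Letter: D - 6 → E
Pitch: D - 10 semitones, spelled as an E → E
= E


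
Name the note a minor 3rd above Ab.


Step by step:
A 3rd spans 3 letter names, so from A we land on C
A minor 3rd = 3 semitones above Ab
Spell C at that pitch: Cb
= Cb


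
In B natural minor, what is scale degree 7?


Natural minor scale pattern: W-H-W-W-H-W-W (2-1-2-2-1-2-2 semitones)
Starting from B:
  B + 2 semitones → C#
  C# + 1 semitone → D
  D + 2 semitones → E
  E + 2 semitones → F#
  F# + 1 semitone → G
  G + 2 semitones → A
  A + 2 semitones → B
Scale: B C# D E F# G A
Degree 7 = A


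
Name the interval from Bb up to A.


Solution.
Letter names: B → A spans 7 letter names → a 7th
Semitones: Bb → A = 11 half-steps
A 7th of 11 semitones is a major 7th
= major 7th


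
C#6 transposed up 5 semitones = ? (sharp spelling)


Solution.
C#6: chromatic position 1 in octave 6 → absolute = 6×12 + 1 = 73
Transpose up 5: 73 + 5 = 78
78 = 6×12 + 6 → F# in octave 6
Result = F#6


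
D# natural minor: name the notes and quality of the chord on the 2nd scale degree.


Reasoning:
D# natural minor scale: D# E# F# G# A# B C#
Diatonic triad on degree 2 stacks scale notes 2, 4, 6: E# G# B
E#→G# = 3 semitones; E#→B = 6 semitones → diminished triad
= E# G# B (diminished)


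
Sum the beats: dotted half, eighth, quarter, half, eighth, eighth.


Reasoning:
Beat values:
  dotted half = 3 beats
  eighth = 0.5 beats
  quarter = 1 beat
  half = 2 beats
  eighth = 0.5 beats
  eighth = 0.5 beats
Sum = 3 + 0.5 + 1 + 2 + 0.5 + 0.5
= 7.5 beats


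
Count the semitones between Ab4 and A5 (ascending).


Solution.
Absolute semitone position = octave×12 + chromatic position
Ab4: 4×12 + 8 = 56
A5: 5×12 + 9 = 69
Difference = 69 - 56 = 13
= 13 semitones


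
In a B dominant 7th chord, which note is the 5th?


Reasoning:
Dominant 7th chord = root + major 3rd + perfect 5th + minor 7th
Seventh chords stack in thirds, so the letter names are B-D-F-A
Root: B
Major 3rd above B: D#
Perfect 5th above B: F#
Minor 7th above B: A
The 5th = F#


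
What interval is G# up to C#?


Let's work it out.
Letter names: G → C spans 4 letter names → a 4th
Semitones: G# → C# = 5 half-steps
A 4th of 5 semitones is a perfect 4th
= perfect 4th


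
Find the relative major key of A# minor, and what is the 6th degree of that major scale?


The relative major shares the key signature and is a minor 3rd above the minor tonic
A minor 3rd above A# is C#
→ relative major of A# minor is C# major
C# major scale: C# D# E# F# G# A# B#
= C# major; 6th degree = A#


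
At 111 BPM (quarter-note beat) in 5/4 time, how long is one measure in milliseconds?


Working:
Quarter-note beat duration = 60000 / 111 ms
Beats per measure (5/4) = 5
One measure = 5 × 60000 / 111 = 300000 / 111 ms
= 2702.7 ms


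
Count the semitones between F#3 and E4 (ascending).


Absolute semitone position = octave×12 + chromatic position
F#3: 3×12 + 6 = 42
E4: 4×12 + 4 = 52
Difference = 52 - 42 = 10
= 10 semitones


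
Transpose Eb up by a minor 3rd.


Solution.
minor 3rd: 3 letter names, 3 semitones
Letter: E + 2 → G
Pitch: Eb + 3 semitones, spelled as a G → Gb
= Gb


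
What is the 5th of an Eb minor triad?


Let's work it out.
Minor triad = root + minor 3rd (3 semitones) + perfect 5th (7 semitones)
A triad on Eb stacks thirds, so the chord tones use letter names E-G-B
Root: Eb
Minor 3rd above Eb: Gb
Perfect 5th above Eb: Bb
The 5th = Bb


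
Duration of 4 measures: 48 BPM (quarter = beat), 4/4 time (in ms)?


Quarter-note beat duration = 60000 / 48 ms
Beats per measure (4/4) = 4
One measure = 4 × 60000 / 48 = 240000 / 48 ms
4 measures = 4 × 240000 / 48 = 960000 / 48
= 20000.0 ms


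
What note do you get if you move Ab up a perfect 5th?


perfect 5th: 5 letter names, 7 semitones
Letter: A + 4 → E
Pitch: Ab + 7 semitones, spelled as an E → Eb
= Eb


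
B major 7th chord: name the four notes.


Major 7th chord = root + major 3rd + perfect 5th + major 7th
Seventh chords stack in thirds, so the letter names are B-D-F-A
Root: B
Major 3rd above B: D#
Perfect 5th above B: F#
Major 7th above B: A#
Chord = B D# F# A#


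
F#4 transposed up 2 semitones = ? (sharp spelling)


Step by step:
F#4: chromatic position 6 in octave 4 → absolute = 4×12 + 6 = 54
Transpose up 2: 54 + 2 = 56
56 = 4×12 + 8 → G# in octave 4
Result = G#4


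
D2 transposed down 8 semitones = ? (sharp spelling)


Working:
D2: chromatic position 2 in octave 2 → absolute = 2×12 + 2 = 26
Transpose down 8: 26 - 8 = 18
18 = 1×12 + 6 → F# in octave 1
Result = F#1


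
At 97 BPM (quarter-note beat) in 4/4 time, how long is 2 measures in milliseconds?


Reasoning:
Quarter-note beat duration = 60000 / 97 ms
Beats per measure (4/4) = 4
One measure = 4 × 60000 / 97 = 240000 / 97 ms
2 measures = 2 × 240000 / 97 = 480000 / 97
= 4948.5 ms


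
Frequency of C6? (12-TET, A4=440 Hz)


f = 440 × 2^(n/12) where n = semitones from A4
C6: 15 semitones from A4
f = 440 × 2^(15/12)
f = 1046.50 Hz


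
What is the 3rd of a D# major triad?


Reasoning:
Major triad = root + major 3rd (4 semitones) + perfect 5th (7 semitones)
A triad on D# stacks thirds, so the chord tones use letter names D-F-A
Root: D#
Major 3rd above D#: F##
Perfect 5th above D#: A#
The 3rd = F##


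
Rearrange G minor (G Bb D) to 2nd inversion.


Reasoning:
Root position: G Bb D
2nd inversion: move root and 3rd up an octave
Bass note: D
Notes (bottom to top) = D G Bb


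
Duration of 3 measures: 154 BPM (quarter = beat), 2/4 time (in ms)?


Step by step:
Quarter-note beat duration = 60000 / 154 ms
Beats per measure (2/4) = 2
One measure = 2 × 60000 / 154 = 120000 / 154 ms
3 measures = 3 × 120000 / 154 = 360000 / 154
= 2337.7 ms


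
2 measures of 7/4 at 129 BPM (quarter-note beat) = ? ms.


Quarter-note beat duration = 60000 / 129 ms
Beats per measure (7/4) = 7
One measure = 7 × 60000 / 129 = 420000 / 129 ms
2 measures = 2 × 420000 / 129 = 840000 / 129
= 6511.6 ms


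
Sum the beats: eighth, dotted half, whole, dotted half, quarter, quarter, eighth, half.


Reasoning:
Beat values:
  eighth = 0.5 beats
  dotted half = 3 beats
  whole = 4 beats
  dotted half = 3 beats
  quarter = 1 beat
  quarter = 1 beat
  eighth = 0.5 beats
  half = 2 beats
Sum = 0.5 + 3 + 4 + 3 + 1 + 1 + 0.5 + 2
= 15 beats


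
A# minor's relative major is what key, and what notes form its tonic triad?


Let's work it out.
The relative major shares the key signature and is a minor 3rd above the minor tonic
A minor 3rd above A# is C#
→ relative major of A# minor is C# major
Tonic triad of C# major = root + major 3rd + perfect 5th = C# E# G#
= C# major; triad = C# E# G#


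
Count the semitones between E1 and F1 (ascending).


Let's work it out.
Absolute semitone position = octave×12 + chromatic position
E1: 1×12 + 4 = 16
F1: 1×12 + 5 = 17
Difference = 17 - 16 = 1
= 1 semitone


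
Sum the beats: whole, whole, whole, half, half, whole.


Beat values:
  whole = 4 beats
  whole = 4 beats
  whole = 4 beats
  half = 2 beats
  half = 2 beats
  whole = 4 beats
Sum = 4 + 4 + 4 + 2 + 2 + 4
= 20 beats


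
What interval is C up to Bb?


Step by step:
Letter names: C → B spans 7 letter names → a 7th
Semitones: C → Bb = 10 half-steps
A 7th of 10 semitones is a minor 7th
= minor 7th


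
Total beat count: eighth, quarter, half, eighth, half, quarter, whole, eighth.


Step by step:
Beat values:
  eighth = 0.5 beats
  quarter = 1 beat
  half = 2 beats
  eighth = 0.5 beats
  half = 2 beats
  quarter = 1 beat
  whole = 4 beats
  eighth = 0.5 beats
Sum = 0.5 + 1 + 2 + 0.5 + 2 + 1 + 4 + 0.5
= 11.5 beats


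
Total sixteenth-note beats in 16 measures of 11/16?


Time signature 11/16: the bottom number 16 means the sixteenth note gets one count
The top number 11 means 11 sixteenth-note beats per measure
Total = 11 × 16 measures
= 176 sixteenth-note beats


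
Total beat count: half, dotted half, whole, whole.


Reasoning:
Beat values:
  half = 2 beats
  dotted half = 3 beats
  whole = 4 beats
  whole = 4 beats
Sum = 2 + 3 + 4 + 4
= 13 beats


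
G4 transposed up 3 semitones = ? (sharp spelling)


Solution.
G4: chromatic position 7 in octave 4 → absolute = 4×12 + 7 = 55
Transpose up 3: 55 + 3 = 58
58 = 4×12 + 10 → A# in octave 4
Result = A#4


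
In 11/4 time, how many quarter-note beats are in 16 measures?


Reasoning:
Time signature 11/4: the bottom number 4 means the quarter note gets one count
The top number 11 means 11 quarter-note beats per measure
Total = 11 × 16 measures
= 176 quarter-note beats


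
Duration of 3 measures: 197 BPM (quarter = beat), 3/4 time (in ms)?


Quarter-note beat duration = 60000 / 197 ms
Beats per measure (3/4) = 3
One measure = 3 × 60000 / 197 = 180000 / 197 ms
3 measures = 3 × 180000 / 197 = 540000 / 197
= 2741.1 ms


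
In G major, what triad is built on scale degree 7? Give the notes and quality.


Reasoning:
G major scale: G A B C D E F#
Diatonic triad on degree 7 stacks scale notes 7, 2, 4: F# A C
F#→A = 3 semitones; F#→C = 6 semitones → diminished triad
= F# A C (diminished)


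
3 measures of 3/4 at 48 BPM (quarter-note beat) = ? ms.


Let's work it out.
Quarter-note beat duration = 60000 / 48 ms
Beats per measure (3/4) = 3
One measure = 3 × 60000 / 48 = 180000 / 48 ms
3 measures = 3 × 180000 / 48 = 540000 / 48
= 11250.0 ms


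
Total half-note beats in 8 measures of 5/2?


Time signature 5/2: the bottom number 2 means the half note gets one count
The top number 5 means 5 half-note beats per measure
Total = 5 × 8 measures
= 40 half-note beats


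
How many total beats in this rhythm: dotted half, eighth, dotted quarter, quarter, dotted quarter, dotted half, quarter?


Reasoning:
Beat values:
  dotted half = 3 beats
  eighth = 0.5 beats
  dotted quarter = 1.5 beats
  quarter = 1 beat
  dotted quarter = 1.5 beats
  dotted half = 3 beats
  quarter = 1 beat
Sum = 3 + 0.5 + 1.5 + 1 + 1.5 + 3 + 1
= 11.5 beats


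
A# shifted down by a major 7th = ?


major 7th: 7 letter names, 11 semitones
Letter: A - 6 → B
Pitch: A# - 11 semitones, spelled as a B → B
= B


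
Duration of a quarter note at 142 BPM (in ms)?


Step by step:
One quarter-note beat = 60000 / BPM = 60000 / 142 ms
Duration = 60000 / 142
= 422.5 ms


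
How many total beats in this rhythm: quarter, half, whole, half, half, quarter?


Step by step:
Beat values:
  quarter = 1 beat
  half = 2 beats
  whole = 4 beats
  half = 2 beats
  half = 2 beats
  quarter = 1 beat
Sum = 1 + 2 + 4 + 2 + 2 + 1
= 12 beats


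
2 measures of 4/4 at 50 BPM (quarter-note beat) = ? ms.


Quarter-note beat duration = 60000 / 50 ms
Beats per measure (4/4) = 4
One measure = 4 × 60000 / 50 = 240000 / 50 ms
2 measures = 2 × 240000 / 50 = 480000 / 50
= 9600.0 ms


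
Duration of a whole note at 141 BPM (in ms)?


Solution.
One quarter-note beat = 60000 / BPM = 60000 / 141 ms
Whole note = 4 × quarter note
Duration = 4 × 60000 / 141 = 240000 / 141
= 1702.1 ms


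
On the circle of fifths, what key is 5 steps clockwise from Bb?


Each clockwise step on the circle of fifths moves up a perfect 5th
From Bb: Bb → F → C → G → D → A
= A


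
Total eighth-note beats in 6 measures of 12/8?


Step by step:
Time signature 12/8: the bottom number 8 means the eighth note gets one count
The top number 12 means 12 eighth-note beats per measure
Total = 12 × 6 measures
= 72 eighth-note beats


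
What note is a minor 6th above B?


A 6th spans 6 letter names, so from B we land on G
A minor 6th = 8 semitones above B
Spell G at that pitch: G
= G


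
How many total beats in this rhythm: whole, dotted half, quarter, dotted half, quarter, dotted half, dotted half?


Working:
Beat values:
  whole = 4 beats
  dotted half = 3 beats
  quarter = 1 beat
  dotted half = 3 beats
  quarter = 1 beat
  dotted half = 3 beats
  dotted half = 3 beats
Sum = 4 + 3 + 1 + 3 + 1 + 3 + 3
= 18 beats


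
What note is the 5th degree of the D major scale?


Reasoning:
Major scale pattern: W-W-H-W-W-W-H (2-2-1-2-2-2-1 semitones)
Starting from D:
  D + 2 semitones → E
  E + 2 semitones → F#
  F# + 1 semitone → G
  G + 2 semitones → A
  A + 2 semitones → B
  B + 2 semitones → C#
  C# + 1 semitone → D
Scale: D E F# G A B C#
Degree 5 = A


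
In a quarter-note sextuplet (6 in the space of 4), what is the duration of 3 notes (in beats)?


Step by step:
Sextuplet: 6 notes occupy the space of 4 quarter notes
Space = 4 × 1 = 4 beats
Each sextuplet note = 4 / 6 = 2/3 beats
3 notes = 3 × 2/3 = 2
= 2 beats


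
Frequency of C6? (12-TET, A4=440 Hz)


Let's work it out.
f = 440 × 2^(n/12) where n = semitones from A4
C6: 15 semitones from A4
f = 440 × 2^(15/12)
f = 1046.50 Hz


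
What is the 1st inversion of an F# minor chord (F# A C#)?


Solution.
Root position: F# A C#
1st inversion: move root up an octave
Bass note: A
Notes (bottom to top) = A C# F#


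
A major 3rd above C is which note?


Reasoning:
A 3rd spans 3 letter names, so from C we land on E
A major 3rd = 4 semitones above C
Spell E at that pitch: E
= E


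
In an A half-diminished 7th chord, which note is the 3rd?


Half-diminished 7th chord = root + minor 3rd + diminished 5th + minor 7th
Seventh chords stack in thirds, so the letter names are A-C-E-G
Root: A
Minor 3rd above A: C
Diminished 5th above A: Eb
Minor 7th above A: G
The 3rd = C


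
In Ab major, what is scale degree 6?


Major scale pattern: W-W-H-W-W-W-H (2-2-1-2-2-2-1 semitones)
Starting from Ab:
  Ab + 2 semitones → Bb
  Bb + 2 semitones → C
  C + 1 semitone → Db
  Db + 2 semitones → Eb
  Eb + 2 semitones → F
  F + 2 semitones → G
  G + 1 semitone → Ab
Scale: Ab Bb C Db Eb F G
Degree 6 = F


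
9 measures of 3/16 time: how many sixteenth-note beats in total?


Reasoning:
Time signature 3/16: the bottom number 16 means the sixteenth note gets one count
The top number 3 means 3 sixteenth-note beats per measure
Total = 3 × 9 measures
= 27 sixteenth-note beats


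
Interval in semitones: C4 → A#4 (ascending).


Absolute semitone position = octave×12 + chromatic position
C4: 4×12 + 0 = 48
A#4: 4×12 + 10 = 58
Difference = 58 - 48 = 10
= 10 semitones


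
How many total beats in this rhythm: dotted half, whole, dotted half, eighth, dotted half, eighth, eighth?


Step by step:
Beat values:
  dotted half = 3 beats
  whole = 4 beats
  dotted half = 3 beats
  eighth = 0.5 beats
  dotted half = 3 beats
  eighth = 0.5 beats
  eighth = 0.5 beats
Sum = 3 + 4 + 3 + 0.5 + 3 + 0.5 + 0.5
= 14.5 beats


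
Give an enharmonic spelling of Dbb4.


Step by step:
Enharmonic notes sound the same pitch but are spelled with different letter names
Dbb and C name the same pitch class
= C4


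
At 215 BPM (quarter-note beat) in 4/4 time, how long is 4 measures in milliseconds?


Quarter-note beat duration = 60000 / 215 ms
Beats per measure (4/4) = 4
One measure = 4 × 60000 / 215 = 240000 / 215 ms
4 measures = 4 × 240000 / 215 = 960000 / 215
= 4465.1 ms


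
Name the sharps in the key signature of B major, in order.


Working:
Sharp major keys follow the circle of fifths: C(0), G(1), D(2), A(3), E(4), B(5), F#(6), C#(7)
B major has 5 sharps
Order of sharps: F# C# G# D# A# E# B# → first 5: F#, C#, G#, D#, A#
= F#, C#, G#, D#, A#


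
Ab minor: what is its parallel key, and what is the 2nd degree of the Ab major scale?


Solution.
Parallel keys share the same tonic but differ in mode
Ab minor → parallel is Ab major
Ab major scale: Ab Bb C Db Eb F G
= Ab major; 2nd degree = Bb


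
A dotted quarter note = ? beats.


Base quarter note = 1 beat
Dot 1 adds half the previous value: +1/2
One dotted quarter = 1 + 1/2 = 3/2
= 3/2 beats


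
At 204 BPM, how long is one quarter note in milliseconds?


Solution.
One quarter-note beat = 60000 / BPM = 60000 / 204 ms
Duration = 60000 / 204
= 294.1 ms


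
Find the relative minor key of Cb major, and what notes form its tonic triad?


Reasoning:
The relative minor shares the major's key signature and starts on its 6th degree
6th degree = a major 6th above the tonic; a major 6th above Cb is Ab
→ relative minor of Cb major is Ab minor
Tonic triad of Ab minor = root + minor 3rd + perfect 5th = Ab Cb Eb
= Ab minor; triad = Ab Cb Eb


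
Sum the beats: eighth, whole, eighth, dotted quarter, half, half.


Beat values:
  eighth = 0.5 beats
  whole = 4 beats
  eighth = 0.5 beats
  dotted quarter = 1.5 beats
  half = 2 beats
  half = 2 beats
Sum = 0.5 + 4 + 0.5 + 1.5 + 2 + 2
= 10.5 beats


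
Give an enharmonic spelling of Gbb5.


Working:
Enharmonic notes sound the same pitch but are spelled with different letter names
Gbb and F name the same pitch class
= F5


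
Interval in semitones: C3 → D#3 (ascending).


Working:
Absolute semitone position = octave×12 + chromatic position
C3: 3×12 + 0 = 36
D#3: 3×12 + 3 = 39
Difference = 39 - 36 = 3
= 3 semitones


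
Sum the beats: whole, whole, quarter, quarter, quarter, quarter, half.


Beat values:
  whole = 4 beats
  whole = 4 beats
  quarter = 1 beat
  quarter = 1 beat
  quarter = 1 beat
  quarter = 1 beat
  half = 2 beats
Sum = 4 + 4 + 1 + 1 + 1 + 1 + 2
= 14 beats


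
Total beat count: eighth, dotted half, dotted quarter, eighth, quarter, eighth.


Beat values:
  eighth = 0.5 beats
  dotted half = 3 beats
  dotted quarter = 1.5 beats
  eighth = 0.5 beats
  quarter = 1 beat
  eighth = 0.5 beats
Sum = 0.5 + 3 + 1.5 + 0.5 + 1 + 0.5
= 7 beats


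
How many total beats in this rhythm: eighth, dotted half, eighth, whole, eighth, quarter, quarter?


Beat values:
  eighth = 0.5 beats
  dotted half = 3 beats
  eighth = 0.5 beats
  whole = 4 beats
  eighth = 0.5 beats
  quarter = 1 beat
  quarter = 1 beat
Sum = 0.5 + 3 + 0.5 + 4 + 0.5 + 1 + 1
= 10.5 beats


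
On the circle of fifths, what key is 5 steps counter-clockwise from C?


Reasoning:
Each counter-clockwise step moves down a perfect 5th (= up a perfect 4th)
From C: C → F → Bb → Eb → Ab → Db
= Db


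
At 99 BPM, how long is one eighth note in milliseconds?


Let's work it out.
One quarter-note beat = 60000 / BPM = 60000 / 99 ms
Eighth note = 1/2 × quarter note
Duration = 1/2 × 60000 / 99 = 30000 / 99
= 303.0 ms


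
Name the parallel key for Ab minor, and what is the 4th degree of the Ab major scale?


Step by step:
Parallel keys share the same tonic but differ in mode
Ab minor → parallel is Ab major
Ab major scale: Ab Bb C Db Eb F G
= Ab major; 4th degree = Db


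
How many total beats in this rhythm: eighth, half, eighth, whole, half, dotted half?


Solution.
Beat values:
  eighth = 0.5 beats
  half = 2 beats
  eighth = 0.5 beats
  whole = 4 beats
  half = 2 beats
  dotted half = 3 beats
Sum = 0.5 + 2 + 0.5 + 4 + 2 + 3
= 12 beats
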